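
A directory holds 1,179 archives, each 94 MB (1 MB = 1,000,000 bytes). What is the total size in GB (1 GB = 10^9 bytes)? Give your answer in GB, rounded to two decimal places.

110.83 GB

Total = 1,179 × 94 MB = 110,826 MB
= 110,826 × 1,000,000 bytes = 110,826,000,000 bytes
1 GB = 1,000,000,000 bytes
110,826,000,000 / 1,000,000,000 = 110.83 GB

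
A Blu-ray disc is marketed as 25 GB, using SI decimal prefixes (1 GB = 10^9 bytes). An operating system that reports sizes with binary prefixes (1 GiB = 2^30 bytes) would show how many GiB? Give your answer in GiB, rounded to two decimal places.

25 GB = 25 × 10^9 bytes = 25,000,000,000 bytes
1 GiB = 2^30 bytes = 1,073,741,824 bytes
25,000,000,000 / 1,073,741,824 = 23.28 GiB

23.28 GiB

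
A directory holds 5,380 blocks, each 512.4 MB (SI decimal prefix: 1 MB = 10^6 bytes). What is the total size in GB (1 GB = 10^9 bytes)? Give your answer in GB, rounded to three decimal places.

Total = 5,380 × 512.4 MB = 2,756,712 MB
= 2,756,712 × 1,000,000 bytes = 2,756,712,000,000 bytes
1 GB = 1,000,000,000 bytes
2,756,712,000,000 / 1,000,000,000 = 2,756.712 GB

2,756.712 GB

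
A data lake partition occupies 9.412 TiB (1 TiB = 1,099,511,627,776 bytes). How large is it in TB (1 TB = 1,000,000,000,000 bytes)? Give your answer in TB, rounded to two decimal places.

9.412 TiB × 1,099,511,627,776 bytes/TiB = 10,348,603,440,627.712 bytes
1 TB = 1,000,000,000,000 bytes
10,348,603,440,627.712 / 1,000,000,000,000 = 10.35 TB

10.35 TB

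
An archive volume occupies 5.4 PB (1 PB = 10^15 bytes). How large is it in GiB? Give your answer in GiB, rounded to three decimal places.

5,029,141.903 GiB

5.4 PB × 1,000,000,000,000,000 bytes/PB = 5,400,000,000,000,000 bytes
1 GiB = 1,073,741,824 bytes
5,400,000,000,000,000 / 1,073,741,824 = 5,029,141.903 GiB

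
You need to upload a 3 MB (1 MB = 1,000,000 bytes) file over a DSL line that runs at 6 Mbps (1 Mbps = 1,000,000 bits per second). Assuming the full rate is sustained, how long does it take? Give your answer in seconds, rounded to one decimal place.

3 MB = 3,000,000 bytes = 24,000,000 bits
6 Mbps = 6,000,000 bits/s
time = 24,000,000 / 6,000,000 = 4.0 s

4.0 seconds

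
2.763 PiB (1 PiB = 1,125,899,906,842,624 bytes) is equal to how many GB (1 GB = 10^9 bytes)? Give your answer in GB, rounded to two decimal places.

3,110,861.44 GB

2.763 PiB × 1,125,899,906,842,624 bytes/PiB = 3,110,861,442,606,170.112 bytes
1 GB = 1,000,000,000 bytes
3,110,861,442,606,170.112 / 1,000,000,000 = 3,110,861.44 GB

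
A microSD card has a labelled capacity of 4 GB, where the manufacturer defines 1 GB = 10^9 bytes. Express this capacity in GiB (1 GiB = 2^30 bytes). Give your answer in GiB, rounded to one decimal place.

4 GB = 4 × 10^9 bytes = 4,000,000,000 bytes
1 GiB = 2^30 bytes = 1,073,741,824 bytes
4,000,000,000 / 1,073,741,824 = 3.7 GiB

3.7 GiB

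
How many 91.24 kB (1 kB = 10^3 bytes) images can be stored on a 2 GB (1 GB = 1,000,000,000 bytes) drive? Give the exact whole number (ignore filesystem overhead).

21,920

Capacity: 2 GB = 2,000,000,000 bytes
Per item: 91.24 kB = 91,240 bytes
⌊2,000,000,000 / 91,240⌋ = 21,920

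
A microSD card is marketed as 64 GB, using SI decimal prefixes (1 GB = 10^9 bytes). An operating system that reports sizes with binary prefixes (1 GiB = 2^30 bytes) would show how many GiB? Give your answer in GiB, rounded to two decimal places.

59.60 GiB

64 GB = 64 × 10^9 bytes = 64,000,000,000 bytes
1 GiB = 1,073,741,824 bytes
64,000,000,000 / 1,073,741,824 = 59.60 GiB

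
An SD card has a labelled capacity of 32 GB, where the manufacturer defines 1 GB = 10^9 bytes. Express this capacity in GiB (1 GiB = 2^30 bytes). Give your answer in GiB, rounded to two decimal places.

32 GB × 1,000,000,000 bytes/GB = 32,000,000,000 bytes
1 GiB = 2^30 bytes = 1,073,741,824 bytes
32,000,000,000 / 1,073,741,824 = 29.80 GiB

29.80 GiB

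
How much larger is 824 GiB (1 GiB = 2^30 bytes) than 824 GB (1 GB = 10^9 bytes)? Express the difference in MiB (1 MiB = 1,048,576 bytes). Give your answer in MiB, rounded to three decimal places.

57,948.363 MiB

824 GiB = 824 × 1,073,741,824 = 884,763,262,976 bytes
824 GB = 824 × 1,000,000,000 = 824,000,000,000 bytes
difference = 60,763,262,976 bytes
60,763,262,976 / 1,048,576 = 57,948.363 MiB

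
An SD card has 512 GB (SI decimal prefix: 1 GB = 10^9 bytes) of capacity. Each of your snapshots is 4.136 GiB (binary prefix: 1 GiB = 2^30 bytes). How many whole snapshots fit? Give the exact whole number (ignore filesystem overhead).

115

Capacity: 512 GB = 512,000,000,000 bytes
Per item: 4.136 GiB = 4,440,996,184.064 bytes
⌊512,000,000,000 / 4,440,996,184.064⌋ = 115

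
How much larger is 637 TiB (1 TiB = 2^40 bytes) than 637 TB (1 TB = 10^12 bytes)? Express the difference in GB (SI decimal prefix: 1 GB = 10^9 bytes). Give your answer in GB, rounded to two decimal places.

63,388.91 GB

637 TiB = 637 × 1,099,511,627,776 = 700,388,906,893,312 bytes
637 TB = 637 × 1,000,000,000,000 = 637,000,000,000,000 bytes
difference = 63,388,906,893,312 bytes
63,388,906,893,312 / 1,000,000,000 = 63,388.91 GB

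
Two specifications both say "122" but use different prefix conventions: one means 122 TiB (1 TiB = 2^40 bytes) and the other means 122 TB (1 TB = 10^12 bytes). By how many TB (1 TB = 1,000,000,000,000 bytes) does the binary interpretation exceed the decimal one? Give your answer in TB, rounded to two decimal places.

12.14 TB

122 TiB = 122 × 1,099,511,627,776 = 134,140,418,588,672 bytes
122 TB = 122 × 1,000,000,000,000 = 122,000,000,000,000 bytes
difference = 12,140,418,588,672 bytes
12,140,418,588,672 / 1,000,000,000,000 = 12.14 TB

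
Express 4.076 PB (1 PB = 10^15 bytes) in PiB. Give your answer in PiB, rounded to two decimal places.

4.076 PB × 1,000,000,000,000,000 bytes/PB = 4,076,000,000,000,000 bytes
1 PiB = 2^50 bytes = 1,125,899,906,842,624 bytes
4,076,000,000,000,000 / 1,125,899,906,842,624 = 3.62 PiB

3.62 PiB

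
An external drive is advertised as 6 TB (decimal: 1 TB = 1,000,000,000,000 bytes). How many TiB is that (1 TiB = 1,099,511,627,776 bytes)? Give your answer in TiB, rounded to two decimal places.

5.46 TiB

6 TB = 6 × 10^12 bytes = 6,000,000,000,000 bytes
1 TiB = 2^40 bytes = 1,099,511,627,776 bytes
6,000,000,000,000 / 1,099,511,627,776 = 5.46 TiB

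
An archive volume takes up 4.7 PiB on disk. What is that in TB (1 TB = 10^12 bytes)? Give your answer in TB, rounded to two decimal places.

5,291.73 TB

4.7 PiB × 1,125,899,906,842,624 bytes/PiB = 5,291,729,562,160,332.8 bytes
1 TB = 1,000,000,000,000 bytes
5,291,729,562,160,332.8 / 1,000,000,000,000 = 5,291.73 TB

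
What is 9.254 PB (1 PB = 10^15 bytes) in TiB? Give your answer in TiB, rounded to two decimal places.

8,416.46 TiB

9.254 PB × 1,000,000,000,000,000 bytes/PB = 9,254,000,000,000,000 bytes
1 TiB = 2^40 bytes = 1,099,511,627,776 bytes
9,254,000,000,000,000 / 1,099,511,627,776 = 8,416.46 TiB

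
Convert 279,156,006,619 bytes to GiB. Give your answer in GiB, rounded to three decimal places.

279,156,006,619 bytes given.
1 GiB = 1,073,741,824 bytes
279,156,006,619 / 1,073,741,824 = 259.984 GiB

259.984 GiB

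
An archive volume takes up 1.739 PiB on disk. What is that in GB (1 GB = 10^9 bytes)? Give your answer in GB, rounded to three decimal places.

1,957,939.938 GB

1.739 PiB = 1.739 × 2^50 bytes = 1,957,939,937,999,323.136 bytes
1 GB = 1,000,000,000 bytes
1,957,939,937,999,323.136 / 1,000,000,000 = 1,957,939.938 GB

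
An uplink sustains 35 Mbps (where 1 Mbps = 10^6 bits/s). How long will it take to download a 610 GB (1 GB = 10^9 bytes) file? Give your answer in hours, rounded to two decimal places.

610 GB = 610,000,000,000 bytes = 4,880,000,000,000 bits
35 Mbps = 35,000,000 bits/s
time = 4,880,000,000,000 / 35,000,000 = 139,428.5714 s
139,428.5714 s / 3600 = 38.73 hours

38.73 hours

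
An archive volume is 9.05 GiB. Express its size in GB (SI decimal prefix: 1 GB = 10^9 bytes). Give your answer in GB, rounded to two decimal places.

9.05 GiB = 9.05 × 2^30 bytes = 9,717,363,507.2 bytes
1 GB = 10^9 bytes = 1,000,000,000 bytes
9,717,363,507.2 / 1,000,000,000 = 9.72 GB

9.72 GB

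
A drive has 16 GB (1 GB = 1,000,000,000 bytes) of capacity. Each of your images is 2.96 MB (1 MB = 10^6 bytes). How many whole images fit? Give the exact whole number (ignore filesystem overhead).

5,405

Capacity: 16 GB = 16,000,000,000 bytes
Per item: 2.96 MB = 2,960,000 bytes
⌊16,000,000,000 / 2,960,000⌋ = 5,405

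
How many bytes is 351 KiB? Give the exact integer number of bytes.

351 × 1,024 = 359,424 bytes  (1 KiB = 2^10 bytes)

359,424 bytes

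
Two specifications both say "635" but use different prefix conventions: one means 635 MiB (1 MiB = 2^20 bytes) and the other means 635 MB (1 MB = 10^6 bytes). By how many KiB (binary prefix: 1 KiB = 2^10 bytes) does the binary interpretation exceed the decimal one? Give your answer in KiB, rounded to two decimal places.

30,122.81 KiB

635 MiB = 635 × 1,048,576 = 665,845,760 bytes
635 MB = 635 × 1,000,000 = 635,000,000 bytes
difference = 30,845,760 bytes
30,845,760 / 1,024 = 30,122.81 KiB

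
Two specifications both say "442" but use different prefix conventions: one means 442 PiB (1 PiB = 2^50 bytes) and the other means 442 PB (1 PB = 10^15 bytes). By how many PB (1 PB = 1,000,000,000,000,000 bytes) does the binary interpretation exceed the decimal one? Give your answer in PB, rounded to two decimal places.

55.65 PB

442 PiB = 442 × 1,125,899,906,842,624 = 497,647,758,824,439,808 bytes
442 PB = 442 × 1,000,000,000,000,000 = 442,000,000,000,000,000 bytes
difference = 55,647,758,824,439,808 bytes
55,647,758,824,439,808 / 1,000,000,000,000,000 = 55.65 PB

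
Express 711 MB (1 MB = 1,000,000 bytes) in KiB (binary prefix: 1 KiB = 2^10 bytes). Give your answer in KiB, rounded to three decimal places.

711 MB × 1,000,000 bytes/MB = 711,000,000 bytes
1 KiB = 2^10 bytes = 1,024 bytes
711,000,000 / 1,024 = 694,335.938 KiB

694,335.938 KiB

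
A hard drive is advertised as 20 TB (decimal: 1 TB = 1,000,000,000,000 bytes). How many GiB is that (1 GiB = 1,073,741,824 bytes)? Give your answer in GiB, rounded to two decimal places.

20 TB × 1,000,000,000,000 bytes/TB = 20,000,000,000,000 bytes
1 GiB = 1,073,741,824 bytes
20,000,000,000,000 / 1,073,741,824 = 18,626.45 GiB

18,626.45 GiB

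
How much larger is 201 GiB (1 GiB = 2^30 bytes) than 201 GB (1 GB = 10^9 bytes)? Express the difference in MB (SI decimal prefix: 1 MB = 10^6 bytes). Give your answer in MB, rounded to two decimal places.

14,822.11 MB

201 GiB = 201 × 1,073,741,824 = 215,822,106,624 bytes
201 GB = 201 × 1,000,000,000 = 201,000,000,000 bytes
difference = 14,822,106,624 bytes
14,822,106,624 / 1,000,000 = 14,822.11 MB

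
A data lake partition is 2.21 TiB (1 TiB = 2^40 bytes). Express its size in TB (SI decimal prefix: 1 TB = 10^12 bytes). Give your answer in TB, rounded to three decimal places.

2.430 TB

2.21 TiB = 2.21 × 2^40 bytes = 2,429,920,697,384.96 bytes
1 TB = 1,000,000,000,000 bytes
2,429,920,697,384.96 / 1,000,000,000,000 = 2.430 TB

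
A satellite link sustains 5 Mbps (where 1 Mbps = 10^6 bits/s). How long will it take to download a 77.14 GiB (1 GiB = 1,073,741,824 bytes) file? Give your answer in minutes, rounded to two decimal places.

2,208.76 minutes

77.14 GiB = 82,828,444,303.36 bytes = 662,627,554,426.88 bits
5 Mbps = 5,000,000 bits/s
time = 662,627,554,426.88 / 5,000,000 = 132,525.511 s
132,525.511 s / 60 = 2,208.76 minutes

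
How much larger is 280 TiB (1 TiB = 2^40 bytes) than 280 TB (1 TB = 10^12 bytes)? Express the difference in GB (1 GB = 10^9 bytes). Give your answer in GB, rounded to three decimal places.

27,863.256 GB

280 TiB = 280 × 1,099,511,627,776 = 307,863,255,777,280 bytes
280 TB = 280 × 1,000,000,000,000 = 280,000,000,000,000 bytes
difference = 27,863,255,777,280 bytes
27,863,255,777,280 / 1,000,000,000 = 27,863.256 GB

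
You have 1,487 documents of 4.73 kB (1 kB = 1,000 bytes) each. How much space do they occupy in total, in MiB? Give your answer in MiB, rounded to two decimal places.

Total = 1,487 × 4.73 kB = 7033.51 kB
= 7033.51 × 1,000 bytes = 7,033,510 bytes
1 MiB = 1,048,576 bytes
7,033,510 / 1,048,576 = 6.71 MiB

6.71 MiB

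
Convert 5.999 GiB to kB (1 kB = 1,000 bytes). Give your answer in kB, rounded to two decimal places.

6,441,377.20 kB

5.999 GiB = 5.999 × 2^30 bytes = 6,441,377,202.176 bytes
1 kB = 10^3 bytes = 1,000 bytes
6,441,377,202.176 / 1,000 = 6,441,377.20 kB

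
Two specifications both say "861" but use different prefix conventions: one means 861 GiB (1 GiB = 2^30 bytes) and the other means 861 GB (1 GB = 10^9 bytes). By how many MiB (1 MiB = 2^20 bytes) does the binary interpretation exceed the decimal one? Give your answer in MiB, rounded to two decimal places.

861 GiB = 861 × 1,073,741,824 = 924,491,710,464 bytes
861 GB = 861 × 1,000,000,000 = 861,000,000,000 bytes
difference = 63,491,710,464 bytes
63,491,710,464 / 1,048,576 = 60,550.41 MiB

60,550.41 MiB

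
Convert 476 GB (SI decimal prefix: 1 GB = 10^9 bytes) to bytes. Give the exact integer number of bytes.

476,000,000,000 bytes

476 × 1,000,000,000 = 476,000,000,000 bytes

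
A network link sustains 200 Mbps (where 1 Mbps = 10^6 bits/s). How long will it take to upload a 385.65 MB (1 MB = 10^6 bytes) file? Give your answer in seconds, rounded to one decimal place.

15.4 seconds

385.65 MB = 385,650,000 bytes = 3,085,200,000 bits
200 Mbps = 200,000,000 bits/s
time = 3,085,200,000 / 200,000,000 = 15.4 s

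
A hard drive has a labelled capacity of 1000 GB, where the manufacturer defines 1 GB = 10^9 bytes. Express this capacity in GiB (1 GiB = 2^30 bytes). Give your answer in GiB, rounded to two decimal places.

931.32 GiB

1000 GB = 1000 × 10^9 bytes = 1,000,000,000,000 bytes
1 GiB = 2^30 bytes = 1,073,741,824 bytes
1,000,000,000,000 / 1,073,741,824 = 931.32 GiB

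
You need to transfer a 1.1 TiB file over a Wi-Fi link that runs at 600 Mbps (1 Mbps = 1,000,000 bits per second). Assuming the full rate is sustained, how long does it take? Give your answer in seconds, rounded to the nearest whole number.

16,126 seconds

1.1 TiB = 1,209,462,790,553.6 bytes = 9,675,702,324,428.8 bits
600 Mbps = 600,000,000 bits/s
time = 9,675,702,324,428.8 / 600,000,000 = 16,126 s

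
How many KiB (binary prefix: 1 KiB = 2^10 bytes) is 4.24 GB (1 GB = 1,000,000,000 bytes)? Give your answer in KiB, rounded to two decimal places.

4.24 GB × 1,000,000,000 bytes/GB = 4,240,000,000 bytes
1 KiB = 1,024 bytes
4,240,000,000 / 1,024 = 4,140,625.00 KiB

4,140,625.00 KiB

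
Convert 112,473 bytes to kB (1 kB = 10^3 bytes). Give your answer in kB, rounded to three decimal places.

112,473 bytes given.
1 kB = 1,000 bytes
112,473 / 1,000 = 112.473 kB

112.473 kB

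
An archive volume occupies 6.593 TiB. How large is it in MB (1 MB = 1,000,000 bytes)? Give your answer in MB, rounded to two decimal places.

6.593 TiB × 1,099,511,627,776 bytes/TiB = 7,249,080,161,927.168 bytes
1 MB = 10^6 bytes = 1,000,000 bytes
7,249,080,161,927.168 / 1,000,000 = 7,249,080.16 MB

7,249,080.16 MB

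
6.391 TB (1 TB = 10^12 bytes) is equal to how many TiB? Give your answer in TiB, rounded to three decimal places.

5.813 TiB

6.391 TB = 6.391 × 10^12 bytes = 6,391,000,000,000 bytes
1 TiB = 1,099,511,627,776 bytes
6,391,000,000,000 / 1,099,511,627,776 = 5.813 TiB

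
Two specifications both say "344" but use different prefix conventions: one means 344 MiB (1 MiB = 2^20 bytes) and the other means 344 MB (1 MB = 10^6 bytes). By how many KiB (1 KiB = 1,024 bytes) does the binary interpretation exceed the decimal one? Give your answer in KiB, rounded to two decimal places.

344 MiB = 344 × 1,048,576 = 360,710,144 bytes
344 MB = 344 × 1,000,000 = 344,000,000 bytes
difference = 16,710,144 bytes
16,710,144 / 1,024 = 16,318.50 KiB

16,318.50 KiB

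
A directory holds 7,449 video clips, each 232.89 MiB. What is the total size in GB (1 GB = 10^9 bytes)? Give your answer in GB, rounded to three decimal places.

1,819.067 GB

Total = 7,449 × 232.89 MiB = 1734797.61 MiB
= 1734797.61 × 1,048,576 bytes = 1,819,067,138,703.36 bytes
1 GB = 1,000,000,000 bytes
1,819,067,138,703.36 / 1,000,000,000 = 1,819.067 GB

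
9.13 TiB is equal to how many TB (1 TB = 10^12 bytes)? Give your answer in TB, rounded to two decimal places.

9.13 TiB = 9.13 × 2^40 bytes = 10,038,541,161,594.88 bytes
1 TB = 10^12 bytes = 1,000,000,000,000 bytes
10,038,541,161,594.88 / 1,000,000,000,000 = 10.04 TB

10.04 TB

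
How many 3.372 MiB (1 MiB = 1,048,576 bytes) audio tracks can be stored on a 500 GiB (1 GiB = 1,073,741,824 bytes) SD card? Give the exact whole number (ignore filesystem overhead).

Capacity: 500 GiB = 536,870,912,000 bytes
Per item: 3.372 MiB = 3,535,798.272 bytes
⌊536,870,912,000 / 3,535,798.272⌋ = 151,838

151,838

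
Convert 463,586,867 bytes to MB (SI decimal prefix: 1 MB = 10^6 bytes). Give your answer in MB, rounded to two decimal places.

463.59 MB

463,586,867 bytes given.
1 MB = 10^6 bytes = 1,000,000 bytes
463,586,867 / 1,000,000 = 463.59 MB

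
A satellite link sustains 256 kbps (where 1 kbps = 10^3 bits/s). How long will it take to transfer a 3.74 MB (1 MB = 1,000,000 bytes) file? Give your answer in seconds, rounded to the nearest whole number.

3.74 MB = 3,740,000 bytes = 29,920,000 bits
256 kbps = 256,000 bits/s
time = 29,920,000 / 256,000 = 117 s

117 seconds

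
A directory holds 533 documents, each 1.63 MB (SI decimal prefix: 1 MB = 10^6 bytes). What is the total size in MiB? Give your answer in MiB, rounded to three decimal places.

828.543 MiB

Total = 533 × 1.63 MB = 868.79 MB
= 868.79 × 1,000,000 bytes = 868,790,000 bytes
1 MiB = 1,048,576 bytes
868,790,000 / 1,048,576 = 828.543 MiB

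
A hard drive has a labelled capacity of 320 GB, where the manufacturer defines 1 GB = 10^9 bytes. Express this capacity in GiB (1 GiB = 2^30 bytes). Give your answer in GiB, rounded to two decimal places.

320 GB = 320 × 10^9 bytes = 320,000,000,000 bytes
1 GiB = 1,073,741,824 bytes
320,000,000,000 / 1,073,741,824 = 298.02 GiB

298.02 GiB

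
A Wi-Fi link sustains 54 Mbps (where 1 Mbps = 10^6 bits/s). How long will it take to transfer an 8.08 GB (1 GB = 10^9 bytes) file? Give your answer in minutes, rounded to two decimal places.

19.95 minutes

8.08 GB = 8,080,000,000 bytes = 64,640,000,000 bits
54 Mbps = 54,000,000 bits/s
time = 64,640,000,000 / 54,000,000 = 1,197.037 s
1,197.037 s / 60 = 19.95 minutes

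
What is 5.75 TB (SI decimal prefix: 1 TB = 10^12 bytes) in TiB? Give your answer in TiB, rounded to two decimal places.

5.75 TB × 1,000,000,000,000 bytes/TB = 5,750,000,000,000 bytes
1 TiB = 2^40 bytes = 1,099,511,627,776 bytes
5,750,000,000,000 / 1,099,511,627,776 = 5.23 TiB

5.23 TiB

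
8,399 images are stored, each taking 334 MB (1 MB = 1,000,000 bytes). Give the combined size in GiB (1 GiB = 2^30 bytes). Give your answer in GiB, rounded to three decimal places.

2,612.608 GiB

Total = 8,399 × 334 MB = 2,805,266 MB
= 2,805,266 × 1,000,000 bytes = 2,805,266,000,000 bytes
1 GiB = 1,073,741,824 bytes
2,805,266,000,000 / 1,073,741,824 = 2,612.608 GiB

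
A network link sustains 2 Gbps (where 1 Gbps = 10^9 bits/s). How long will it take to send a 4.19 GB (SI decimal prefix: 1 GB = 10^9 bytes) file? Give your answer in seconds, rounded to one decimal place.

4.19 GB = 4,190,000,000 bytes = 33,520,000,000 bits
2 Gbps = 2,000,000,000 bits/s
time = 33,520,000,000 / 2,000,000,000 = 16.8 s

16.8 seconds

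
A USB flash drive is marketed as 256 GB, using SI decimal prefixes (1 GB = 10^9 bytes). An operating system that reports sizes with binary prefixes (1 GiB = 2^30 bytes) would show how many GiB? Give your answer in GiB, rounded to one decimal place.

256 GB = 256 × 10^9 bytes = 256,000,000,000 bytes
1 GiB = 2^30 bytes = 1,073,741,824 bytes
256,000,000,000 / 1,073,741,824 = 238.4 GiB

238.4 GiB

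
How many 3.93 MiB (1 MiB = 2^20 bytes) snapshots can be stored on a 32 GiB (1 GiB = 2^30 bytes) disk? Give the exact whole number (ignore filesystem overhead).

8,337

Capacity: 32 GiB = 34,359,738,368 bytes
Per item: 3.93 MiB = 4,120,903.68 bytes
⌊34,359,738,368 / 4,120,903.68⌋ = 8,337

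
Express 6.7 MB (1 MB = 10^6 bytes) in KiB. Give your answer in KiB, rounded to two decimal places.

6.7 MB × 1,000,000 bytes/MB = 6,700,000 bytes
1 KiB = 2^10 bytes = 1,024 bytes
6,700,000 / 1,024 = 6,542.97 KiB

6,542.97 KiB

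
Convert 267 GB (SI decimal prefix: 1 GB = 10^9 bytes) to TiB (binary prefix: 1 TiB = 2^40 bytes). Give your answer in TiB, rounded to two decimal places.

0.24 TiB

267 GB = 267 × 10^9 bytes = 267,000,000,000 bytes
1 TiB = 2^40 bytes = 1,099,511,627,776 bytes
267,000,000,000 / 1,099,511,627,776 = 0.24 TiB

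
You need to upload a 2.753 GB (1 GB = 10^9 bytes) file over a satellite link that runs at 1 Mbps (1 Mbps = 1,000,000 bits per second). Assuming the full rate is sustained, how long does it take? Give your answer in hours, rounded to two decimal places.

2.753 GB = 2,753,000,000 bytes = 22,024,000,000 bits
1 Mbps = 1,000,000 bits/s
time = 22,024,000,000 / 1,000,000 = 22,024.0000 s
22,024.0000 s / 3600 = 6.12 hours

6.12 hours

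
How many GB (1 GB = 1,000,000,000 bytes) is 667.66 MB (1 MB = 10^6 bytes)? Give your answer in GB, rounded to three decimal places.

667.66 MB = 667.66 × 10^6 bytes = 667,660,000 bytes
1 GB = 10^9 bytes = 1,000,000,000 bytes
667,660,000 / 1,000,000,000 = 0.668 GB

0.668 GB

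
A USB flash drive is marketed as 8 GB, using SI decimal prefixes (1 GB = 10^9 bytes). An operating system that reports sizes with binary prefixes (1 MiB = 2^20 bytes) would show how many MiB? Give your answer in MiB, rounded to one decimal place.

8 GB = 8 × 10^9 bytes = 8,000,000,000 bytes
1 MiB = 2^20 bytes = 1,048,576 bytes
8,000,000,000 / 1,048,576 = 7,629.4 MiB

7,629.4 MiB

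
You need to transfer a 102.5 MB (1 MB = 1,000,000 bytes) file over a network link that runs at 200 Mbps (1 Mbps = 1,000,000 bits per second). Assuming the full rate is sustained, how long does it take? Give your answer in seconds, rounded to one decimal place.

102.5 MB = 102,500,000 bytes = 820,000,000 bits
200 Mbps = 200,000,000 bits/s
time = 820,000,000 / 200,000,000 = 4.1 s

4.1 seconds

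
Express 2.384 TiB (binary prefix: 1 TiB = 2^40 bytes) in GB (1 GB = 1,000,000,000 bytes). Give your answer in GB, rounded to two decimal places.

2,621.24 GB

2.384 TiB = 2.384 × 2^40 bytes = 2,621,235,720,617.984 bytes
1 GB = 1,000,000,000 bytes
2,621,235,720,617.984 / 1,000,000,000 = 2,621.24 GB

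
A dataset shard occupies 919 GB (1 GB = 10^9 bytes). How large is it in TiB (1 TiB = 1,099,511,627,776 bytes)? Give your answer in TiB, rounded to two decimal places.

919 GB × 1,000,000,000 bytes/GB = 919,000,000,000 bytes
1 TiB = 1,099,511,627,776 bytes
919,000,000,000 / 1,099,511,627,776 = 0.84 TiB

0.84 TiB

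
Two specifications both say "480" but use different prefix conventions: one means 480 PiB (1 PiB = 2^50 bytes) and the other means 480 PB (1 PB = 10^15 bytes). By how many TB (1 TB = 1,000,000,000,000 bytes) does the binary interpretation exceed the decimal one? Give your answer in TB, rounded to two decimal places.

480 PiB = 480 × 1,125,899,906,842,624 = 540,431,955,284,459,520 bytes
480 PB = 480 × 1,000,000,000,000,000 = 480,000,000,000,000,000 bytes
difference = 60,431,955,284,459,520 bytes
60,431,955,284,459,520 / 1,000,000,000,000 = 60,431.96 TB

60,431.96 TB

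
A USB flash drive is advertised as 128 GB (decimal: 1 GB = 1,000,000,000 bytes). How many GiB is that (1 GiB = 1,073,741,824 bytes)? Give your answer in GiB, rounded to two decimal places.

128 GB = 128 × 10^9 bytes = 128,000,000,000 bytes
1 GiB = 1,073,741,824 bytes
128,000,000,000 / 1,073,741,824 = 119.21 GiB

119.21 GiB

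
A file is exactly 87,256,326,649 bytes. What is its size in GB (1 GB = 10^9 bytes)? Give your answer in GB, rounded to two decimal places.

87,256,326,649 bytes given.
1 GB = 1,000,000,000 bytes
87,256,326,649 / 1,000,000,000 = 87.26 GB

87.26 GB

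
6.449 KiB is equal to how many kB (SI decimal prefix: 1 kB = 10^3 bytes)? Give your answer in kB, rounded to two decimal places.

6.449 KiB × 1,024 bytes/KiB = 6,603.776 bytes
1 kB = 1,000 bytes
6,603.776 / 1,000 = 6.60 kB

6.60 kB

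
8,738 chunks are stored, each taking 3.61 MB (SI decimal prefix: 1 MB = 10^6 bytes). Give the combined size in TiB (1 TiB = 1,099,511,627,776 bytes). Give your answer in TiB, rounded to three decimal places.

0.029 TiB

Total = 8,738 × 3.61 MB = 31544.18 MB
= 31544.18 × 1,000,000 bytes = 31,544,180,000 bytes
1 TiB = 1,099,511,627,776 bytes
31,544,180,000 / 1,099,511,627,776 = 0.029 TiB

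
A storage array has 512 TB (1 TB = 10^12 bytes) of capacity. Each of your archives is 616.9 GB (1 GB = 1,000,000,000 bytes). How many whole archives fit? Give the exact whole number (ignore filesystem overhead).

Capacity: 512 TB = 512,000,000,000,000 bytes
Per item: 616.9 GB = 616,900,000,000 bytes
⌊512,000,000,000,000 / 616,900,000,000⌋ = 829

829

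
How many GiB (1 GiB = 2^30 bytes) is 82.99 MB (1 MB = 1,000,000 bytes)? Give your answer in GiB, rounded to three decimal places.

0.077 GiB

82.99 MB × 1,000,000 bytes/MB = 82,990,000 bytes
1 GiB = 2^30 bytes = 1,073,741,824 bytes
82,990,000 / 1,073,741,824 = 0.077 GiB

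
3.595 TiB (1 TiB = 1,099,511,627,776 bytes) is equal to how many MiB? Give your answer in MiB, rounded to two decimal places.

3.595 TiB × 1,099,511,627,776 bytes/TiB = 3,952,744,301,854.72 bytes
1 MiB = 1,048,576 bytes
3,952,744,301,854.72 / 1,048,576 = 3,769,630.72 MiB

3,769,630.72 MiB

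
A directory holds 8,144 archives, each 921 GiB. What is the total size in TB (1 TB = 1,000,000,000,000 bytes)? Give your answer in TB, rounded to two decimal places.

8,053.73 TB

Total = 8,144 × 921 GiB = 7,500,624 GiB
= 7,500,624 × 1,073,741,824 bytes = 8,053,733,694,898,176 bytes
1 TB = 1,000,000,000,000 bytes
8,053,733,694,898,176 / 1,000,000,000,000 = 8,053.73 TB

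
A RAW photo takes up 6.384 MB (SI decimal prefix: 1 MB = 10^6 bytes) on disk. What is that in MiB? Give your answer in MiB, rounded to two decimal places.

6.384 MB = 6.384 × 10^6 bytes = 6,384,000 bytes
1 MiB = 2^20 bytes = 1,048,576 bytes
6,384,000 / 1,048,576 = 6.09 MiB

6.09 MiB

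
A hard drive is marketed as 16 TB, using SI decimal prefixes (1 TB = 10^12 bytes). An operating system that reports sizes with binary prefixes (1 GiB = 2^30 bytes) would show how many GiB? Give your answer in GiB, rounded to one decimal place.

16 TB = 16 × 10^12 bytes = 16,000,000,000,000 bytes
1 GiB = 2^30 bytes = 1,073,741,824 bytes
16,000,000,000,000 / 1,073,741,824 = 14,901.2 GiB

14,901.2 GiB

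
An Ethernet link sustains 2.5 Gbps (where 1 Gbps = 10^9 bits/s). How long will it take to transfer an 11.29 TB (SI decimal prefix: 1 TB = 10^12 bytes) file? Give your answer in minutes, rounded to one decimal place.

602.1 minutes

11.29 TB = 11,290,000,000,000 bytes = 90,320,000,000,000 bits
2.5 Gbps = 2,500,000,000 bits/s
time = 90,320,000,000,000 / 2,500,000,000 = 36,128.00 s
36,128.00 s / 60 = 602.1 minutes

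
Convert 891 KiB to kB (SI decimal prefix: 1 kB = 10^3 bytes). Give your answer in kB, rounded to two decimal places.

912.38 kB

891 KiB × 1,024 bytes/KiB = 912,384 bytes
1 kB = 1,000 bytes
912,384 / 1,000 = 912.38 kB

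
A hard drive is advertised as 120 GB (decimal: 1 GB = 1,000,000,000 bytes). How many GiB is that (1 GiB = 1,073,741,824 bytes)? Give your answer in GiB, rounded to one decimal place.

120 GB = 120 × 10^9 bytes = 120,000,000,000 bytes
1 GiB = 1,073,741,824 bytes
120,000,000,000 / 1,073,741,824 = 111.8 GiB

111.8 GiB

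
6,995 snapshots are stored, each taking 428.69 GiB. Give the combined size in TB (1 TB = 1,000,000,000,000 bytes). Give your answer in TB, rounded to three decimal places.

Total = 6,995 × 428.69 GiB = 2998686.55 GiB
= 2998686.55 × 1,073,741,824 bytes = 3,219,815,165,801,267.2 bytes
1 TB = 1,000,000,000,000 bytes
3,219,815,165,801,267.2 / 1,000,000,000,000 = 3,219.815 TB

3,219.815 TB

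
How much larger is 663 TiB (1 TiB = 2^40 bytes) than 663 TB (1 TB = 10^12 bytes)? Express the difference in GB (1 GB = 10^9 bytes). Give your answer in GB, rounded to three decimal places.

663 TiB = 663 × 1,099,511,627,776 = 728,976,209,215,488 bytes
663 TB = 663 × 1,000,000,000,000 = 663,000,000,000,000 bytes
difference = 65,976,209,215,488 bytes
65,976,209,215,488 / 1,000,000,000 = 65,976.209 GB

65,976.209 GB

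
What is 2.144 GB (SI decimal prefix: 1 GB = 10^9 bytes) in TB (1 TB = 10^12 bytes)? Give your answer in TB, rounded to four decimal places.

2.144 GB × 1,000,000,000 bytes/GB = 2,144,000,000 bytes
1 TB = 10^12 bytes = 1,000,000,000,000 bytes
2,144,000,000 / 1,000,000,000,000 = 0.0021 TB

0.0021 TB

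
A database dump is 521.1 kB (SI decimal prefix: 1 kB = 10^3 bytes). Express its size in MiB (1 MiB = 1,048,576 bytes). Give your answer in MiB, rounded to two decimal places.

0.50 MiB

521.1 kB = 521.1 × 10^3 bytes = 521,100 bytes
1 MiB = 1,048,576 bytes
521,100 / 1,048,576 = 0.50 MiB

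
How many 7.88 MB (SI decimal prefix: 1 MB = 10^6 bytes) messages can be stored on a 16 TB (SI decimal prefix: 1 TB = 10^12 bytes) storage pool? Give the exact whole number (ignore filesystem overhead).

Capacity: 16 TB = 16,000,000,000,000 bytes
Per item: 7.88 MB = 7,880,000 bytes
⌊16,000,000,000,000 / 7,880,000⌋ = 2,030,456

2,030,456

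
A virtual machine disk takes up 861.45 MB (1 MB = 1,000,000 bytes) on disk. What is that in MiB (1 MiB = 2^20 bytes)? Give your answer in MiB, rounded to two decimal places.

861.45 MB = 861.45 × 10^6 bytes = 861,450,000 bytes
1 MiB = 2^20 bytes = 1,048,576 bytes
861,450,000 / 1,048,576 = 821.54 MiB

821.54 MiB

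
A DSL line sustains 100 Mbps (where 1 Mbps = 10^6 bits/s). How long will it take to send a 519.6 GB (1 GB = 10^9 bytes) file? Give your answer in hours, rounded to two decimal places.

519.6 GB = 519,600,000,000 bytes = 4,156,800,000,000 bits
100 Mbps = 100,000,000 bits/s
time = 4,156,800,000,000 / 100,000,000 = 41,568.0000 s
41,568.0000 s / 3600 = 11.55 hours

11.55 hours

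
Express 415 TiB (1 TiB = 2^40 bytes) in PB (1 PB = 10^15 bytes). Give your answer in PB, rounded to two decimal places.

415 TiB × 1,099,511,627,776 bytes/TiB = 456,297,325,527,040 bytes
1 PB = 10^15 bytes = 1,000,000,000,000,000 bytes
456,297,325,527,040 / 1,000,000,000,000,000 = 0.46 PB

0.46 PB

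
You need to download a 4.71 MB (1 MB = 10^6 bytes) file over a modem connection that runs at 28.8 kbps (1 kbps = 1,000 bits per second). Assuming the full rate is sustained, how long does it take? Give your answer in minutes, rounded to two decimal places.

4.71 MB = 4,710,000 bytes = 37,680,000 bits
28.8 kbps = 28,800 bits/s
time = 37,680,000 / 28,800 = 1,308.333 s
1,308.333 s / 60 = 21.81 minutes

21.81 minutes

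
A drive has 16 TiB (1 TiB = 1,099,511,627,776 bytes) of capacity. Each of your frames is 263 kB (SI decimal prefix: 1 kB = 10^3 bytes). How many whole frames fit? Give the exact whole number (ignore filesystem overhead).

Capacity: 16 TiB = 17,592,186,044,416 bytes
Per item: 263 kB = 263,000 bytes
⌊17,592,186,044,416 / 263,000⌋ = 66,890,441

66,890,441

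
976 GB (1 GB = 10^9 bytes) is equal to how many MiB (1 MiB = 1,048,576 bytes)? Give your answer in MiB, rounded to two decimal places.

930,786.13 MiB

976 GB = 976 × 10^9 bytes = 976,000,000,000 bytes
1 MiB = 2^20 bytes = 1,048,576 bytes
976,000,000,000 / 1,048,576 = 930,786.13 MiB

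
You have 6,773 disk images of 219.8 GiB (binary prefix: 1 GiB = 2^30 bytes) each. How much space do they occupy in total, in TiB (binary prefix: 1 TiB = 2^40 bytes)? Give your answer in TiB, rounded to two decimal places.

Total = 6,773 × 219.8 GiB = 1488705.4 GiB
= 1488705.4 × 1,073,741,824 bytes = 1,598,485,251,594,649.6 bytes
1 TiB = 1,099,511,627,776 bytes
1,598,485,251,594,649.6 / 1,099,511,627,776 = 1,453.81 TiB

1,453.81 TiB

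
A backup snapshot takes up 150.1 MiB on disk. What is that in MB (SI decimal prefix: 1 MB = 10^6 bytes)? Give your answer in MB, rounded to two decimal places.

150.1 MiB = 150.1 × 2^20 bytes = 157,391,257.6 bytes
1 MB = 1,000,000 bytes
157,391,257.6 / 1,000,000 = 157.39 MB

157.39 MB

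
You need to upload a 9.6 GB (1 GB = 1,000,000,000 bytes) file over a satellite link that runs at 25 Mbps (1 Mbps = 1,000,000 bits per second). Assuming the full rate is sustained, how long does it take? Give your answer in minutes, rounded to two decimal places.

51.20 minutes

9.6 GB = 9,600,000,000 bytes = 76,800,000,000 bits
25 Mbps = 25,000,000 bits/s
time = 76,800,000,000 / 25,000,000 = 3,072.000 s
3,072.000 s / 60 = 51.20 minutes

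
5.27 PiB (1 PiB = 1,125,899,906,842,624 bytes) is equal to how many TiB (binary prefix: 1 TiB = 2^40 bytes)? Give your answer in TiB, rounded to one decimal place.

5.27 PiB × 1,125,899,906,842,624 bytes/PiB = 5,933,492,509,060,628.48 bytes
1 TiB = 1,099,511,627,776 bytes
5,933,492,509,060,628.48 / 1,099,511,627,776 = 5,396.5 TiB

5,396.5 TiB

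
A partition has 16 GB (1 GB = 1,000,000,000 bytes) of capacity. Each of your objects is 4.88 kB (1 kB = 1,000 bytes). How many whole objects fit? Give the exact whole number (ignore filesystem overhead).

3,278,688

Capacity: 16 GB = 16,000,000,000 bytes
Per item: 4.88 kB = 4,880 bytes
⌊16,000,000,000 / 4,880⌋ = 3,278,688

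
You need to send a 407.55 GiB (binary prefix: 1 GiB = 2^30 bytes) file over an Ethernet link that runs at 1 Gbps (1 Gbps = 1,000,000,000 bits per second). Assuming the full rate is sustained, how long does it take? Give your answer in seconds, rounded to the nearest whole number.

407.55 GiB = 437,603,480,371.2 bytes = 3,500,827,842,969.6 bits
1 Gbps = 1,000,000,000 bits/s
time = 3,500,827,842,969.6 / 1,000,000,000 = 3,501 s

3,501 seconds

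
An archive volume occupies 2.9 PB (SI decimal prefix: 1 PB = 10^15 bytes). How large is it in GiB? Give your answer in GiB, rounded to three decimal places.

2,700,835.466 GiB

2.9 PB × 1,000,000,000,000,000 bytes/PB = 2,900,000,000,000,000 bytes
1 GiB = 1,073,741,824 bytes
2,900,000,000,000,000 / 1,073,741,824 = 2,700,835.466 GiB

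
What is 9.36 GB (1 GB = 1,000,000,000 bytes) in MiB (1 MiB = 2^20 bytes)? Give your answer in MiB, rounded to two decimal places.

9.36 GB × 1,000,000,000 bytes/GB = 9,360,000,000 bytes
1 MiB = 2^20 bytes = 1,048,576 bytes
9,360,000,000 / 1,048,576 = 8,926.39 MiB

8,926.39 MiB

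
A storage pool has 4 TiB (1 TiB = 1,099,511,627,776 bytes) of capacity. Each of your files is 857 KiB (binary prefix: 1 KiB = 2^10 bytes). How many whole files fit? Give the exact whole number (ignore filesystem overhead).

Capacity: 4 TiB = 4,398,046,511,104 bytes
Per item: 857 KiB = 877,568 bytes
⌊4,398,046,511,104 / 877,568⌋ = 5,011,630

5,011,630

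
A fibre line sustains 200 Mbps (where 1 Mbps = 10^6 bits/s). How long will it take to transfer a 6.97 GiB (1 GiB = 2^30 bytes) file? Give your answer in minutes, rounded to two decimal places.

6.97 GiB = 7,483,980,513.28 bytes = 59,871,844,106.24 bits
200 Mbps = 200,000,000 bits/s
time = 59,871,844,106.24 / 200,000,000 = 299.359 s
299.359 s / 60 = 4.99 minutes

4.99 minutes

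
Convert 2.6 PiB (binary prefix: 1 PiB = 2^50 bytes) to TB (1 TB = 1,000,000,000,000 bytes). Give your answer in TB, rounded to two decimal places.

2.6 PiB = 2.6 × 2^50 bytes = 2,927,339,757,790,822.4 bytes
1 TB = 10^12 bytes = 1,000,000,000,000 bytes
2,927,339,757,790,822.4 / 1,000,000,000,000 = 2,927.34 TB

2,927.34 TB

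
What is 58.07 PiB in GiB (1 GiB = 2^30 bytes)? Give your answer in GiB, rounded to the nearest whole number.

58.07 PiB = 58.07 × 2^50 bytes = 65,381,007,590,351,175.68 bytes
1 GiB = 1,073,741,824 bytes
65,381,007,590,351,175.68 / 1,073,741,824 = 60,890,808 GiB

60,890,808 GiB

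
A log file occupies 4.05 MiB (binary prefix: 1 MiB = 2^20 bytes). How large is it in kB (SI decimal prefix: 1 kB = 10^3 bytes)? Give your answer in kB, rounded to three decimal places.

4.05 MiB = 4.05 × 2^20 bytes = 4,246,732.8 bytes
1 kB = 10^3 bytes = 1,000 bytes
4,246,732.8 / 1,000 = 4,246.733 kB

4,246.733 kB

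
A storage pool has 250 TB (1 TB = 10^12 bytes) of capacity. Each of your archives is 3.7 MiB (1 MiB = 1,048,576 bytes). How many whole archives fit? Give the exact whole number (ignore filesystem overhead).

64,437,453

Capacity: 250 TB = 250,000,000,000,000 bytes
Per item: 3.7 MiB = 3,879,731.2 bytes
⌊250,000,000,000,000 / 3,879,731.2⌋ = 64,437,453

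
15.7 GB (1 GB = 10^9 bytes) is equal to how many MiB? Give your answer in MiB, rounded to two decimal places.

14,972.69 MiB

15.7 GB × 1,000,000,000 bytes/GB = 15,700,000,000 bytes
1 MiB = 2^20 bytes = 1,048,576 bytes
15,700,000,000 / 1,048,576 = 14,972.69 MiB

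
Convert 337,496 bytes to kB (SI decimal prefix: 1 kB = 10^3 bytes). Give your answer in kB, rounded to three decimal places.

337.496 kB

337,496 bytes given.
1 kB = 1,000 bytes
337,496 / 1,000 = 337.496 kB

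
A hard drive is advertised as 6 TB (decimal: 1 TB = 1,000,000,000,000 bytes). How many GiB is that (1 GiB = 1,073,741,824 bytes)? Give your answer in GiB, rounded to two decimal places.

6 TB = 6 × 10^12 bytes = 6,000,000,000,000 bytes
1 GiB = 2^30 bytes = 1,073,741,824 bytes
6,000,000,000,000 / 1,073,741,824 = 5,587.94 GiB

5,587.94 GiB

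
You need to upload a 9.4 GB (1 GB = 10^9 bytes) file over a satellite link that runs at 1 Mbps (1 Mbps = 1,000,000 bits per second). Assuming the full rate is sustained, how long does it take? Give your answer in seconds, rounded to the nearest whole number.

75,200 seconds

9.4 GB = 9,400,000,000 bytes = 75,200,000,000 bits
1 Mbps = 1,000,000 bits/s
time = 75,200,000,000 / 1,000,000 = 75,200 s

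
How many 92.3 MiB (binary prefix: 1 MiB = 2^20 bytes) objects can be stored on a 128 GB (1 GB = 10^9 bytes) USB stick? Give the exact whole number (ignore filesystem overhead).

1,322

Capacity: 128 GB = 128,000,000,000 bytes
Per item: 92.3 MiB = 96,783,564.8 bytes
⌊128,000,000,000 / 96,783,564.8⌋ = 1,322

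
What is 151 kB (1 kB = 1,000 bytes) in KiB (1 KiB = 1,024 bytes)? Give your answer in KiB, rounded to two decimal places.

151 kB × 1,000 bytes/kB = 151,000 bytes
1 KiB = 2^10 bytes = 1,024 bytes
151,000 / 1,024 = 147.46 KiB

147.46 KiB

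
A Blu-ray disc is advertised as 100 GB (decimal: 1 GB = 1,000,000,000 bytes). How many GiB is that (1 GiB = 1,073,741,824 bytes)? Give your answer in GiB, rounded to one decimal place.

100 GB × 1,000,000,000 bytes/GB = 100,000,000,000 bytes
1 GiB = 1,073,741,824 bytes
100,000,000,000 / 1,073,741,824 = 93.1 GiB

93.1 GiB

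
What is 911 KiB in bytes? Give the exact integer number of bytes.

932,864 bytes

911 × 1,024 = 932,864 bytes  (1 KiB = 2^10 bytes)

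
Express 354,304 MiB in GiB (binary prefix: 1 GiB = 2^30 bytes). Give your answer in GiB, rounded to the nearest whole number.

354,304 MiB = 354,304 × 2^20 bytes = 371,514,671,104 bytes
1 GiB = 2^30 bytes = 1,073,741,824 bytes
371,514,671,104 / 1,073,741,824 = 346 GiB

346 GiB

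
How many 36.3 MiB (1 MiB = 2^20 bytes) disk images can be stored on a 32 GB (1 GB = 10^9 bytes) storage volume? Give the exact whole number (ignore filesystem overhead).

840

Capacity: 32 GB = 32,000,000,000 bytes
Per item: 36.3 MiB = 38,063,308.8 bytes
⌊32,000,000,000 / 38,063,308.8⌋ = 840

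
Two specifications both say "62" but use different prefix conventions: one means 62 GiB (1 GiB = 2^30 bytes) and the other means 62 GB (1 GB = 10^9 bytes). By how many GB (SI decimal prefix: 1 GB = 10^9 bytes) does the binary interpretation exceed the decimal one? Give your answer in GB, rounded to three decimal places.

62 GiB = 62 × 1,073,741,824 = 66,571,993,088 bytes
62 GB = 62 × 1,000,000,000 = 62,000,000,000 bytes
difference = 4,571,993,088 bytes
4,571,993,088 / 1,000,000,000 = 4.572 GB

4.572 GB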